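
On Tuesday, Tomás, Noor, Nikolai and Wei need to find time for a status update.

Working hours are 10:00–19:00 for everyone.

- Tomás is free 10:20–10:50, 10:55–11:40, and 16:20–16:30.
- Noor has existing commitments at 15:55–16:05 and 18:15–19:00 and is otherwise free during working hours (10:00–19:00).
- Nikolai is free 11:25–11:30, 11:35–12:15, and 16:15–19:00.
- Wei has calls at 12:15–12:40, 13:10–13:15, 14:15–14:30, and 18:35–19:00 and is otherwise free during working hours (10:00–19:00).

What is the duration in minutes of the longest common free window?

10 minutes

Noor free within 10:00–19:00: 10:00–15:55, 16:05–18:15.
Wei free within 10:00–19:00: 10:00–12:15, 12:40–13:10, 13:15–14:15, 14:30–18:35.
Tomás ∩ Noor: 10:20–10:50, 10:55–11:40, 16:20–16:30.
Tomás ∩ Noor ∩ Nikolai: 11:25–11:30, 11:35–11:40, 16:20–16:30.
Tomás ∩ Noor ∩ Nikolai ∩ Wei: 11:25–11:30, 11:35–11:40, 16:20–16:30.
Common window lengths: 5, 5, 10 min; longest is 10.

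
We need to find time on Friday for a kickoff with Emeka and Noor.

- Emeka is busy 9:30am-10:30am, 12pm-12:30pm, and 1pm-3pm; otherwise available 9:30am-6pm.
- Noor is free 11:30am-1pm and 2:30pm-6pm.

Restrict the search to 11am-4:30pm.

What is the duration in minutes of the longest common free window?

Emeka free within 09:30–18:00: 10:30–12:00, 12:30–13:00, 15:00–18:00.
Emeka ∩ Noor: 11:30–12:00, 12:30–13:00, 15:00–18:00.
Restricted to 11:00–16:30: 11:30–12:00, 12:30–13:00, 15:00–16:30.
Common window lengths: 30, 30, 90 min; longest is 90.

90 minutes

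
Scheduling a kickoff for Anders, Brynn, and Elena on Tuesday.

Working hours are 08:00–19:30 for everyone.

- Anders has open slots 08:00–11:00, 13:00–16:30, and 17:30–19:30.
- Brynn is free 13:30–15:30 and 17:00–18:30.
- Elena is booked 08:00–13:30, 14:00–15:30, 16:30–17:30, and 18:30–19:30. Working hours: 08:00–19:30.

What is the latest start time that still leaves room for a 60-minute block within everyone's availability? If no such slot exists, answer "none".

17:30

Elena free within 08:00–19:30: 13:30–14:00, 15:30–16:30, 17:30–18:30.
Anders ∩ Brynn: 13:30–15:30, 17:30–18:30.
Anders ∩ Brynn ∩ Elena: 13:30–14:00, 17:30–18:30.
Windows ≥ 60 min: 17:30–18:30.
Latest start in the last window 17:30–18:30 is 18:30 − 60 min = 17:30.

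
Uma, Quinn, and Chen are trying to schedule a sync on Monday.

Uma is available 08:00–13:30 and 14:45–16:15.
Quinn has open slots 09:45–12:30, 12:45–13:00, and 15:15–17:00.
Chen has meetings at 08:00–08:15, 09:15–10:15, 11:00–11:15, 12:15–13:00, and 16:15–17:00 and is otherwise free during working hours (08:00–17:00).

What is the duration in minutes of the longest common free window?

60 minutes

Chen free within 08:00–17:00: 08:15–09:15, 10:15–11:00, 11:15–12:15, 13:00–16:15.
Uma ∩ Quinn: 09:45–12:30, 12:45–13:00, 15:15–16:15.
Uma ∩ Quinn ∩ Chen: 10:15–11:00, 11:15–12:15, 15:15–16:15.
Common window lengths: 45, 60, 60 min; longest is 60.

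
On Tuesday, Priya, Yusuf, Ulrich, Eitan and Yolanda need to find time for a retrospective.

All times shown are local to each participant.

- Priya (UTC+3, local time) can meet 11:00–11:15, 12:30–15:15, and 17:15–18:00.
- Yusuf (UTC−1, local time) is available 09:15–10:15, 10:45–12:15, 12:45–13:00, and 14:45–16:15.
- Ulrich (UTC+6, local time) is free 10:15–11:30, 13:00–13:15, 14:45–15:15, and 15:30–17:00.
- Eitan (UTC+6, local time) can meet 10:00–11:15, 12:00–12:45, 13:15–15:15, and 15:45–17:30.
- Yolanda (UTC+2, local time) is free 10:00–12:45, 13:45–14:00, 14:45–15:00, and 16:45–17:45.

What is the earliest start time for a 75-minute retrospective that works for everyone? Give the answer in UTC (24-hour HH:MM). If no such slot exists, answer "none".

none

Priya → UTC: 08:00–08:15, 09:30–12:15, 14:15–15:00.
Yusuf → UTC: 10:15–11:15, 11:45–13:15, 13:45–14:00, 15:45–17:15.
Ulrich → UTC: 04:15–05:30, 07:00–07:15, 08:45–09:15, 09:30–11:00.
Eitan → UTC: 04:00–05:15, 06:00–06:45, 07:15–09:15, 09:45–11:30.
Yolanda → UTC: 08:00–10:45, 11:45–12:00, 12:45–13:00, 14:45–15:45.
Priya ∩ Yusuf: 10:15–11:15, 11:45–12:15.
Priya ∩ Yusuf ∩ Ulrich: 10:15–11:00.
Priya ∩ Yusuf ∩ Ulrich ∩ Eitan: 10:15–11:00.
Priya ∩ Yusuf ∩ Ulrich ∩ Eitan ∩ Yolanda: 10:15–10:45.
Windows ≥ 75 min: (none).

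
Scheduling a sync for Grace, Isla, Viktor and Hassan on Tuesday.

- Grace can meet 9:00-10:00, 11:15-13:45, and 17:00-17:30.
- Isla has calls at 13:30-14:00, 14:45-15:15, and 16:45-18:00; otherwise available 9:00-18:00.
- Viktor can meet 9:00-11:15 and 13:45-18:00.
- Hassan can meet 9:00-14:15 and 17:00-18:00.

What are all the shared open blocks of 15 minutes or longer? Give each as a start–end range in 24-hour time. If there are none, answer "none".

Isla free within 09:00–18:00: 09:00–13:30, 14:00–14:45, 15:15–16:45.
Grace ∩ Isla: 09:00–10:00, 11:15–13:30.
Grace ∩ Isla ∩ Viktor: 09:00–10:00.
Grace ∩ Isla ∩ Viktor ∩ Hassan: 09:00–10:00.
Windows ≥ 15 min: 09:00–10:00.

09:00–10:00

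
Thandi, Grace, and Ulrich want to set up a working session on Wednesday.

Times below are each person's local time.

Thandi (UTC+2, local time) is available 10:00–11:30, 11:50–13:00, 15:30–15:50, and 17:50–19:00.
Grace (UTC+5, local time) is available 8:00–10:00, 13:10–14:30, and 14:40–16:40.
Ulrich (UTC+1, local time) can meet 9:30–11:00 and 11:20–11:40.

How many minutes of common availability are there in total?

90 minutes

Thandi → UTC: 08:00–09:30, 09:50–11:00, 13:30–13:50, 15:50–17:00.
Grace → UTC: 03:00–05:00, 08:10–09:30, 09:40–11:40.
Ulrich → UTC: 08:30–10:00, 10:20–10:40.
Thandi ∩ Grace: 08:10–09:30, 09:50–11:00.
Thandi ∩ Grace ∩ Ulrich: 08:30–09:30, 09:50–10:00, 10:20–10:40.
Total common minutes: 60 + 10 + 20 = 90.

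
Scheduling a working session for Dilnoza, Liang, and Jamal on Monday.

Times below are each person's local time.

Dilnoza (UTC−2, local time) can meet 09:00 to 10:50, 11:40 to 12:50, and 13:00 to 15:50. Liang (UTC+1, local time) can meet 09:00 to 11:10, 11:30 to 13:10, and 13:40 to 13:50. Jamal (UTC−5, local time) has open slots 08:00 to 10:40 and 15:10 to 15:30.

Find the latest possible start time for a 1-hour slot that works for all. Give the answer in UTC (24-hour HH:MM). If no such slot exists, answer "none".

none

Dilnoza → UTC: 11:00–12:50, 13:40–14:50, 15:00–17:50.
Liang → UTC: 08:00–10:10, 10:30–12:10, 12:40–12:50.
Jamal → UTC: 13:00–15:40, 20:10–20:30.
Dilnoza ∩ Liang: 11:00–12:10, 12:40–12:50.
Dilnoza ∩ Liang ∩ Jamal: (none).
Windows ≥ 60 min: (none).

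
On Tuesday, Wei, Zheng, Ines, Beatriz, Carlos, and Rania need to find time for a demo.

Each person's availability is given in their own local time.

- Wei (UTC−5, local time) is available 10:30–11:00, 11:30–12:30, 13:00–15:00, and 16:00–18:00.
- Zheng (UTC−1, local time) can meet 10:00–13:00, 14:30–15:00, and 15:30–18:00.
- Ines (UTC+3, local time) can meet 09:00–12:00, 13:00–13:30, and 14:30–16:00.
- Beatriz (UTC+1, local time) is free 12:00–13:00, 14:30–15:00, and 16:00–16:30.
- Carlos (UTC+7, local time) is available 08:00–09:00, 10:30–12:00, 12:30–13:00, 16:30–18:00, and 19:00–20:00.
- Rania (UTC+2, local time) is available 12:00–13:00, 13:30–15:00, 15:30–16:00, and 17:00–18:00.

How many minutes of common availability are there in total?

Wei → UTC: 15:30–16:00, 16:30–17:30, 18:00–20:00, 21:00–23:00.
Zheng → UTC: 11:00–14:00, 15:30–16:00, 16:30–19:00.
Ines → UTC: 06:00–09:00, 10:00–10:30, 11:30–13:00.
Beatriz → UTC: 11:00–12:00, 13:30–14:00, 15:00–15:30.
Carlos → UTC: 01:00–02:00, 03:30–05:00, 05:30–06:00, 09:30–11:00, 12:00–13:00.
Rania → UTC: 10:00–11:00, 11:30–13:00, 13:30–14:00, 15:00–16:00.
Wei ∩ Zheng: 15:30–16:00, 16:30–17:30, 18:00–19:00.
Wei ∩ Zheng ∩ Ines: (none).
Wei ∩ Zheng ∩ Ines ∩ Beatriz: (none).
Wei ∩ Zheng ∩ Ines ∩ Beatriz ∩ Carlos: (none).
Wei ∩ Zheng ∩ Ines ∩ Beatriz ∩ Carlos ∩ Rania: (none).
Total common minutes: 0.

0 minutes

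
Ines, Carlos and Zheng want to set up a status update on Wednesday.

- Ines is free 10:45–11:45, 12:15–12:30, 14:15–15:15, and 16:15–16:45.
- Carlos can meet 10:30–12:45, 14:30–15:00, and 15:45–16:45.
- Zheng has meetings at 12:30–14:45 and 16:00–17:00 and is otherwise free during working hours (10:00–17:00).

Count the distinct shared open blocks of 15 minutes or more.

Zheng free within 10:00–17:00: 10:00–12:30, 14:45–16:00.
Ines ∩ Carlos: 10:45–11:45, 12:15–12:30, 14:30–15:00, 16:15–16:45.
Ines ∩ Carlos ∩ Zheng: 10:45–11:45, 12:15–12:30, 14:45–15:00.
Windows ≥ 15 min: 10:45–11:45, 12:15–12:30, 14:45–15:00.
That's 3 windows.

3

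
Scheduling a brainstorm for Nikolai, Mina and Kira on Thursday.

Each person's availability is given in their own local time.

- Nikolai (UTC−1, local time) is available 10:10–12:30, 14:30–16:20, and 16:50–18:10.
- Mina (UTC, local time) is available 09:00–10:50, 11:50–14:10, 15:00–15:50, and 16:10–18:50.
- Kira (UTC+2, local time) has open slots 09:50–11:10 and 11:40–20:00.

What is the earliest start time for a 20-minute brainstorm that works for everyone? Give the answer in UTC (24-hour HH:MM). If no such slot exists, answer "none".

11:50

Nikolai → UTC: 11:10–13:30, 15:30–17:20, 17:50–19:10.
Mina → UTC: 09:00–10:50, 11:50–14:10, 15:00–15:50, 16:10–18:50.
Kira → UTC: 07:50–09:10, 09:40–18:00.
Nikolai ∩ Mina: 11:50–13:30, 15:30–15:50, 16:10–17:20, 17:50–18:50.
Nikolai ∩ Mina ∩ Kira: 11:50–13:30, 15:30–15:50, 16:10–17:20, 17:50–18:00.
Windows ≥ 20 min: 11:50–13:30, 15:30–15:50, 16:10–17:20.
Earliest such window starts at 11:50.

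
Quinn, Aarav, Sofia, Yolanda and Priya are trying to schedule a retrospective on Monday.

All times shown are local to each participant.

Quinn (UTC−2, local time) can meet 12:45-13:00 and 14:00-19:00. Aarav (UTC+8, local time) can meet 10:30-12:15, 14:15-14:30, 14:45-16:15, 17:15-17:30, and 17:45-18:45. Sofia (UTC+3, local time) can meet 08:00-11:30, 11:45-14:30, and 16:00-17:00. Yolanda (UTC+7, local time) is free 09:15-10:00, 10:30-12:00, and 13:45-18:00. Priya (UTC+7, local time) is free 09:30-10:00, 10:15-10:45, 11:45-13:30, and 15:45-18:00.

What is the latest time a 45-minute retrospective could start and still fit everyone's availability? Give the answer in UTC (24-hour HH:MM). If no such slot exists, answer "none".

none

Quinn → UTC: 14:45–15:00, 16:00–21:00.
Aarav → UTC: 02:30–04:15, 06:15–06:30, 06:45–08:15, 09:15–09:30, 09:45–10:45.
Sofia → UTC: 05:00–08:30, 08:45–11:30, 13:00–14:00.
Yolanda → UTC: 02:15–03:00, 03:30–05:00, 06:45–11:00.
Priya → UTC: 02:30–03:00, 03:15–03:45, 04:45–06:30, 08:45–11:00.
Quinn ∩ Aarav: (none).
Quinn ∩ Aarav ∩ Sofia: (none).
Quinn ∩ Aarav ∩ Sofia ∩ Yolanda: (none).
Quinn ∩ Aarav ∩ Sofia ∩ Yolanda ∩ Priya: (none).
Windows ≥ 45 min: (none).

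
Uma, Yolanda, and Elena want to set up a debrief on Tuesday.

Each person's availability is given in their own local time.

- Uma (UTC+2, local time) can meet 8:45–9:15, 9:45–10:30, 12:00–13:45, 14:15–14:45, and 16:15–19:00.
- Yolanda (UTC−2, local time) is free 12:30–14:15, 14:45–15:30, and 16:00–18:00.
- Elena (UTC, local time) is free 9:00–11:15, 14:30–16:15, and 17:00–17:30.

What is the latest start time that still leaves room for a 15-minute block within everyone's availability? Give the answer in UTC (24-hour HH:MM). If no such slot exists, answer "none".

16:00

Uma → UTC: 06:45–07:15, 07:45–08:30, 10:00–11:45, 12:15–12:45, 14:15–17:00.
Yolanda → UTC: 14:30–16:15, 16:45–17:30, 18:00–20:00.
Elena → UTC: 09:00–11:15, 14:30–16:15, 17:00–17:30.
Uma ∩ Yolanda: 14:30–16:15, 16:45–17:00.
Uma ∩ Yolanda ∩ Elena: 14:30–16:15.
Windows ≥ 15 min: 14:30–16:15.
Latest start in the last window 14:30–16:15 is 16:15 − 15 min = 16:00.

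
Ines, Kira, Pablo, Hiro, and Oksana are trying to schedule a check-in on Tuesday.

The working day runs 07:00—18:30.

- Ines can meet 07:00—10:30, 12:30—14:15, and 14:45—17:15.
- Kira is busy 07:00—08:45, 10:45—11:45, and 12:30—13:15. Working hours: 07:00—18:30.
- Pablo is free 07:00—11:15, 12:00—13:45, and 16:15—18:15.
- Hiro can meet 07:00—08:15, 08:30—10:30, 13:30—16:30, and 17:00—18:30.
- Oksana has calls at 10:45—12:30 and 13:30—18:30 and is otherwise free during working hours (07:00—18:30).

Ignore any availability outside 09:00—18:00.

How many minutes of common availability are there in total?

90 minutes

Kira free within 07:00–18:30: 08:45–10:45, 11:45–12:30, 13:15–18:30.
Oksana free within 07:00–18:30: 07:00–10:45, 12:30–13:30.
Ines ∩ Kira: 08:45–10:30, 13:15–14:15, 14:45–17:15.
Ines ∩ Kira ∩ Pablo: 08:45–10:30, 13:15–13:45, 16:15–17:15.
Ines ∩ Kira ∩ Pablo ∩ Hiro: 08:45–10:30, 13:30–13:45, 16:15–16:30, 17:00–17:15.
Ines ∩ Kira ∩ Pablo ∩ Hiro ∩ Oksana: 08:45–10:30.
Restricted to 09:00–18:00: 09:00–10:30.
Total common minutes: 90.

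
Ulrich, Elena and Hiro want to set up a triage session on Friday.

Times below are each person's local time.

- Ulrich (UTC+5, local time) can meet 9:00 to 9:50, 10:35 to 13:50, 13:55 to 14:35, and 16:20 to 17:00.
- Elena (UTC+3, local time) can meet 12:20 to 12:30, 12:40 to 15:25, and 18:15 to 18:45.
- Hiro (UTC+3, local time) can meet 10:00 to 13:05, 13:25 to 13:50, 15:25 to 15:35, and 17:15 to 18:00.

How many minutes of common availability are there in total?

Ulrich → UTC: 04:00–04:50, 05:35–08:50, 08:55–09:35, 11:20–12:00.
Elena → UTC: 09:20–09:30, 09:40–12:25, 15:15–15:45.
Hiro → UTC: 07:00–10:05, 10:25–10:50, 12:25–12:35, 14:15–15:00.
Ulrich ∩ Elena: 09:20–09:30, 11:20–12:00.
Ulrich ∩ Elena ∩ Hiro: 09:20–09:30.
Total common minutes: 10.

10 minutes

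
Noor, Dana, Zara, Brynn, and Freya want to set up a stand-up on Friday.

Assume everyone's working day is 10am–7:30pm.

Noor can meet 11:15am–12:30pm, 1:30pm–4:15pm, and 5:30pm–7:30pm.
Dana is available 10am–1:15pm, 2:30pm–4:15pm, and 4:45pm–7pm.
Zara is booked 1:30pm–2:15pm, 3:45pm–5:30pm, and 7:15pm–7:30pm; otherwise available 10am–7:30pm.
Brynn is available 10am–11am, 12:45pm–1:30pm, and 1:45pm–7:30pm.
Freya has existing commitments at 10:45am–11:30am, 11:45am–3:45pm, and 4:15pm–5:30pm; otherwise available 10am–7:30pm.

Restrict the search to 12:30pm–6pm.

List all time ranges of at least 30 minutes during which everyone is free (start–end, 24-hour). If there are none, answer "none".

17:30–18:00

Zara free within 10:00–19:30: 10:00–13:30, 14:15–15:45, 17:30–19:15.
Freya free within 10:00–19:30: 10:00–10:45, 11:30–11:45, 15:45–16:15, 17:30–19:30.
Noor ∩ Dana: 11:15–12:30, 14:30–16:15, 17:30–19:00.
Noor ∩ Dana ∩ Zara: 11:15–12:30, 14:30–15:45, 17:30–19:00.
Noor ∩ Dana ∩ Zara ∩ Brynn: 14:30–15:45, 17:30–19:00.
Noor ∩ Dana ∩ Zara ∩ Brynn ∩ Freya: 17:30–19:00.
Restricted to 12:30–18:00: 17:30–18:00.
Windows ≥ 30 min: 17:30–18:00.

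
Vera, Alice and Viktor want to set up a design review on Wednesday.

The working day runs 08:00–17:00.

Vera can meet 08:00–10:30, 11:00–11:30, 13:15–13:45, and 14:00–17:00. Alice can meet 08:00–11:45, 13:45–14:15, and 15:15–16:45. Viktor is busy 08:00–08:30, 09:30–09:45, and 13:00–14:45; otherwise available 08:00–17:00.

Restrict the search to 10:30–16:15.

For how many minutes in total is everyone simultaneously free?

90 minutes

Viktor free within 08:00–17:00: 08:30–09:30, 09:45–13:00, 14:45–17:00.
Vera ∩ Alice: 08:00–10:30, 11:00–11:30, 14:00–14:15, 15:15–16:45.
Vera ∩ Alice ∩ Viktor: 08:30–09:30, 09:45–10:30, 11:00–11:30, 15:15–16:45.
Restricted to 10:30–16:15: 11:00–11:30, 15:15–16:15.
Total common minutes: 30 + 60 = 90.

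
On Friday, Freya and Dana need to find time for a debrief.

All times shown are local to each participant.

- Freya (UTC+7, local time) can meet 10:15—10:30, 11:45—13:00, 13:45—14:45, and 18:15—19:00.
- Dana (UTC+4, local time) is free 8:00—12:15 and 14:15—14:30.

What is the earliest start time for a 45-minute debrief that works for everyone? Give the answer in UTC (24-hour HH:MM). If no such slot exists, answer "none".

04:45

Freya → UTC: 03:15–03:30, 04:45–06:00, 06:45–07:45, 11:15–12:00.
Dana → UTC: 04:00–08:15, 10:15–10:30.
Freya ∩ Dana: 04:45–06:00, 06:45–07:45.
Windows ≥ 45 min: 04:45–06:00, 06:45–07:45.
Earliest such window starts at 04:45.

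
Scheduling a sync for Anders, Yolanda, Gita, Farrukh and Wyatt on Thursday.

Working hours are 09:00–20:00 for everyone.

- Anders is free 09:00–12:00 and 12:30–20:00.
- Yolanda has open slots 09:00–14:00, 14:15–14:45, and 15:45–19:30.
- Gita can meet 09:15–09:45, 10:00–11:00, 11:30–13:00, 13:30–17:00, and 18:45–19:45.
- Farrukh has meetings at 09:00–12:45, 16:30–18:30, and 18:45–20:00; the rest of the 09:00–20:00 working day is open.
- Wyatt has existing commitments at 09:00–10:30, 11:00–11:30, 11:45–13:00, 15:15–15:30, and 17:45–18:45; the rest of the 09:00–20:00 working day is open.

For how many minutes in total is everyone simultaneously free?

Farrukh free within 09:00–20:00: 12:45–16:30, 18:30–18:45.
Wyatt free within 09:00–20:00: 10:30–11:00, 11:30–11:45, 13:00–15:15, 15:30–17:45, 18:45–20:00.
Anders ∩ Yolanda: 09:00–12:00, 12:30–14:00, 14:15–14:45, 15:45–19:30.
Anders ∩ Yolanda ∩ Gita: 09:15–09:45, 10:00–11:00, 11:30–12:00, 12:30–13:00, 13:30–14:00, 14:15–14:45, 15:45–17:00, 18:45–19:30.
Anders ∩ Yolanda ∩ Gita ∩ Farrukh: 12:45–13:00, 13:30–14:00, 14:15–14:45, 15:45–16:30.
Anders ∩ Yolanda ∩ Gita ∩ Farrukh ∩ Wyatt: 13:30–14:00, 14:15–14:45, 15:45–16:30.
Total common minutes: 30 + 30 + 45 = 105.

105 minutes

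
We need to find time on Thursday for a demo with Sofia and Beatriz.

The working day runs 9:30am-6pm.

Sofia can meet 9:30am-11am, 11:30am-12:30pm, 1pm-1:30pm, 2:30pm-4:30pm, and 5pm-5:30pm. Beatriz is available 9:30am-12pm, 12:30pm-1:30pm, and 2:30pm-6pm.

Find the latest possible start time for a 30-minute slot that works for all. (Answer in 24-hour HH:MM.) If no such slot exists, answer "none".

17:00

Sofia ∩ Beatriz: 09:30–11:00, 11:30–12:00, 13:00–13:30, 14:30–16:30, 17:00–17:30.
Windows ≥ 30 min: 09:30–11:00, 11:30–12:00, 13:00–13:30, 14:30–16:30, 17:00–17:30.
Latest start in the last window 17:00–17:30 is 17:30 − 30 min = 17:00.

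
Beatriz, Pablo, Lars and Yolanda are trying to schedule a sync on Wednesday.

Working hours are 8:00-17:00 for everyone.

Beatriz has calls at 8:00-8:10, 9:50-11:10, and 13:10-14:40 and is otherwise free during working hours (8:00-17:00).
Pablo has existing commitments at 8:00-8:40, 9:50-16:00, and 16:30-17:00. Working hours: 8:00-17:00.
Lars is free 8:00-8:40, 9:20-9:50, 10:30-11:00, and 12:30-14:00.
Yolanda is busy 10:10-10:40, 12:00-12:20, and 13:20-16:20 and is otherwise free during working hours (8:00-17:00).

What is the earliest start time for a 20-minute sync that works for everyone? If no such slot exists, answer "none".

09:20

Beatriz free within 08:00–17:00: 08:10–09:50, 11:10–13:10, 14:40–17:00.
Pablo free within 08:00–17:00: 08:40–09:50, 16:00–16:30.
Yolanda free within 08:00–17:00: 08:00–10:10, 10:40–12:00, 12:20–13:20, 16:20–17:00.
Beatriz ∩ Pablo: 08:40–09:50, 16:00–16:30.
Beatriz ∩ Pablo ∩ Lars: 09:20–09:50.
Beatriz ∩ Pablo ∩ Lars ∩ Yolanda: 09:20–09:50.
Windows ≥ 20 min: 09:20–09:50.
Earliest such window starts at 09:20.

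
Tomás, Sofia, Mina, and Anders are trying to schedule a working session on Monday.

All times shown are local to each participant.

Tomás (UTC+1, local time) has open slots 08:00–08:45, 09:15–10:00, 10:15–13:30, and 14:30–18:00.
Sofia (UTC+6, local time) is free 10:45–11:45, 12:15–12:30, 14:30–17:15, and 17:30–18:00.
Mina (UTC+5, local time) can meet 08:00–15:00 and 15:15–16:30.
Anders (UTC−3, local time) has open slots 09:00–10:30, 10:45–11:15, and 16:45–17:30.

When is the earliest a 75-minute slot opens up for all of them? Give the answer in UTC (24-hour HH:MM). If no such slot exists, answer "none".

none

Tomás → UTC: 07:00–07:45, 08:15–09:00, 09:15–12:30, 13:30–17:00.
Sofia → UTC: 04:45–05:45, 06:15–06:30, 08:30–11:15, 11:30–12:00.
Mina → UTC: 03:00–10:00, 10:15–11:30.
Anders → UTC: 12:00–13:30, 13:45–14:15, 19:45–20:30.
Tomás ∩ Sofia: 08:30–09:00, 09:15–11:15, 11:30–12:00.
Tomás ∩ Sofia ∩ Mina: 08:30–09:00, 09:15–10:00, 10:15–11:15.
Tomás ∩ Sofia ∩ Mina ∩ Anders: (none).
Windows ≥ 75 min: (none).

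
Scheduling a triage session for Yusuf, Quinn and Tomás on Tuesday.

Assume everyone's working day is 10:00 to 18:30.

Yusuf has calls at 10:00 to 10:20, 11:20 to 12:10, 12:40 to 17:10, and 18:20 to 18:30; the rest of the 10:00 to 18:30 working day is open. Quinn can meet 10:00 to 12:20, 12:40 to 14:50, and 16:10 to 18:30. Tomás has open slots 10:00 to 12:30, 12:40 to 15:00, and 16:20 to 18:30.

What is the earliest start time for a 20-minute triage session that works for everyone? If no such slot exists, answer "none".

Yusuf free within 10:00–18:30: 10:20–11:20, 12:10–12:40, 17:10–18:20.
Yusuf ∩ Quinn: 10:20–11:20, 12:10–12:20, 17:10–18:20.
Yusuf ∩ Quinn ∩ Tomás: 10:20–11:20, 12:10–12:20, 17:10–18:20.
Windows ≥ 20 min: 10:20–11:20, 17:10–18:20.
Earliest such window starts at 10:20.

10:20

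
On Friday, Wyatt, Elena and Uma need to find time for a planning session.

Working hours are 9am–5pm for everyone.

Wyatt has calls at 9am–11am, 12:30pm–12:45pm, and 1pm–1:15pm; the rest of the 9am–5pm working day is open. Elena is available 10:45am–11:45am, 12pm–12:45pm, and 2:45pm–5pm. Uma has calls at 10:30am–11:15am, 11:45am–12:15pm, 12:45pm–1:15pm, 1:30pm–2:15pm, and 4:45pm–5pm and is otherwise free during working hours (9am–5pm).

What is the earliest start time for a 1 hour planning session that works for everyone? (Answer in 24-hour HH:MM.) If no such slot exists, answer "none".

Wyatt free within 09:00–17:00: 11:00–12:30, 12:45–13:00, 13:15–17:00.
Uma free within 09:00–17:00: 09:00–10:30, 11:15–11:45, 12:15–12:45, 13:15–13:30, 14:15–16:45.
Wyatt ∩ Elena: 11:00–11:45, 12:00–12:30, 14:45–17:00.
Wyatt ∩ Elena ∩ Uma: 11:15–11:45, 12:15–12:30, 14:45–16:45.
Windows ≥ 60 min: 14:45–16:45.
Earliest such window starts at 14:45.

14:45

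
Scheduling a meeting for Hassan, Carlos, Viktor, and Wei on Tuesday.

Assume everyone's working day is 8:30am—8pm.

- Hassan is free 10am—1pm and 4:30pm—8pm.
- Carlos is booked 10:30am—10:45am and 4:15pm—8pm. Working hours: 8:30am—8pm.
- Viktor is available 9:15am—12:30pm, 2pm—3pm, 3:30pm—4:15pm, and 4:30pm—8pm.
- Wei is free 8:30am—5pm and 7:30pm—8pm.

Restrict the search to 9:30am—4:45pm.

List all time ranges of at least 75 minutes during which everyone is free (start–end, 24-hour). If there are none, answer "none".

10:45–12:30

Carlos free within 08:30–20:00: 08:30–10:30, 10:45–16:15.
Hassan ∩ Carlos: 10:00–10:30, 10:45–13:00.
Hassan ∩ Carlos ∩ Viktor: 10:00–10:30, 10:45–12:30.
Hassan ∩ Carlos ∩ Viktor ∩ Wei: 10:00–10:30, 10:45–12:30.
Restricted to 09:30–16:45: 10:00–10:30, 10:45–12:30.
Windows ≥ 75 min: 10:45–12:30.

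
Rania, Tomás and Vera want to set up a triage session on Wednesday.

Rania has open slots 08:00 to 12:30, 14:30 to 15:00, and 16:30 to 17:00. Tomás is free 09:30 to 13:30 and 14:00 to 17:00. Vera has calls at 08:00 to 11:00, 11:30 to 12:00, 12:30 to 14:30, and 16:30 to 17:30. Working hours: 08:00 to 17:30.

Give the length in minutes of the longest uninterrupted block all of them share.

30 minutes

Vera free within 08:00–17:30: 11:00–11:30, 12:00–12:30, 14:30–16:30.
Rania ∩ Tomás: 09:30–12:30, 14:30–15:00, 16:30–17:00.
Rania ∩ Tomás ∩ Vera: 11:00–11:30, 12:00–12:30, 14:30–15:00.
Common window lengths: 30, 30, 30 min; longest is 30.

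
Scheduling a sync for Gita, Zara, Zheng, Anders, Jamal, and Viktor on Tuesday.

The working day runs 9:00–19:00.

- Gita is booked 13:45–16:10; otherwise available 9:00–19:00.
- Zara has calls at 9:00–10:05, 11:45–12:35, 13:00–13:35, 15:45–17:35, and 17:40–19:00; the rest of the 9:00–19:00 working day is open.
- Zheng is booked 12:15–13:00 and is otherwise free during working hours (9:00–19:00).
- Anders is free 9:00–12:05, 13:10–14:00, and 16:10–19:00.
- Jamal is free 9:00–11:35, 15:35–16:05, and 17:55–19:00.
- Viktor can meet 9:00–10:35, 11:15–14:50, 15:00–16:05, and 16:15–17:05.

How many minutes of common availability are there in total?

50 minutes

Gita free within 09:00–19:00: 09:00–13:45, 16:10–19:00.
Zara free within 09:00–19:00: 10:05–11:45, 12:35–13:00, 13:35–15:45, 17:35–17:40.
Zheng free within 09:00–19:00: 09:00–12:15, 13:00–19:00.
Gita ∩ Zara: 10:05–11:45, 12:35–13:00, 13:35–13:45, 17:35–17:40.
Gita ∩ Zara ∩ Zheng: 10:05–11:45, 13:35–13:45, 17:35–17:40.
Gita ∩ Zara ∩ Zheng ∩ Anders: 10:05–11:45, 13:35–13:45, 17:35–17:40.
Gita ∩ Zara ∩ Zheng ∩ Anders ∩ Jamal: 10:05–11:35.
Gita ∩ Zara ∩ Zheng ∩ Anders ∩ Jamal ∩ Viktor: 10:05–10:35, 11:15–11:35.
Total common minutes: 30 + 20 = 50.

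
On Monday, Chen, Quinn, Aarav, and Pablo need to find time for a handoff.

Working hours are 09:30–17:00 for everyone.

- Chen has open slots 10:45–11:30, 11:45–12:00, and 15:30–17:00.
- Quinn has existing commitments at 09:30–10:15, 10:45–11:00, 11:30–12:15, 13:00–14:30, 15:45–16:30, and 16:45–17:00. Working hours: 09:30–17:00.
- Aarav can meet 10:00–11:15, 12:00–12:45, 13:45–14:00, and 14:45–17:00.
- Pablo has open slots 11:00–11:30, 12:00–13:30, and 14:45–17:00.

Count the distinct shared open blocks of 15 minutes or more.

3

Quinn free within 09:30–17:00: 10:15–10:45, 11:00–11:30, 12:15–13:00, 14:30–15:45, 16:30–16:45.
Chen ∩ Quinn: 11:00–11:30, 15:30–15:45, 16:30–16:45.
Chen ∩ Quinn ∩ Aarav: 11:00–11:15, 15:30–15:45, 16:30–16:45.
Chen ∩ Quinn ∩ Aarav ∩ Pablo: 11:00–11:15, 15:30–15:45, 16:30–16:45.
Windows ≥ 15 min: 11:00–11:15, 15:30–15:45, 16:30–16:45.
That's 3 windows.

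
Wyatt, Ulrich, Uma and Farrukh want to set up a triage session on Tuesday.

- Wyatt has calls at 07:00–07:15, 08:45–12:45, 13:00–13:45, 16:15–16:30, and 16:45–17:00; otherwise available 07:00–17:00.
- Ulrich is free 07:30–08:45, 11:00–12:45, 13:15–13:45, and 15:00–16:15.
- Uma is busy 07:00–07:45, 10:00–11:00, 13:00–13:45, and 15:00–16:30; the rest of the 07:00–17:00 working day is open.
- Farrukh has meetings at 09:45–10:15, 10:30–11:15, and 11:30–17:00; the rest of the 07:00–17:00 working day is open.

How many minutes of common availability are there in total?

60 minutes

Wyatt free within 07:00–17:00: 07:15–08:45, 12:45–13:00, 13:45–16:15, 16:30–16:45.
Uma free within 07:00–17:00: 07:45–10:00, 11:00–13:00, 13:45–15:00, 16:30–17:00.
Farrukh free within 07:00–17:00: 07:00–09:45, 10:15–10:30, 11:15–11:30.
Wyatt ∩ Ulrich: 07:30–08:45, 15:00–16:15.
Wyatt ∩ Ulrich ∩ Uma: 07:45–08:45.
Wyatt ∩ Ulrich ∩ Uma ∩ Farrukh: 07:45–08:45.
Total common minutes: 60.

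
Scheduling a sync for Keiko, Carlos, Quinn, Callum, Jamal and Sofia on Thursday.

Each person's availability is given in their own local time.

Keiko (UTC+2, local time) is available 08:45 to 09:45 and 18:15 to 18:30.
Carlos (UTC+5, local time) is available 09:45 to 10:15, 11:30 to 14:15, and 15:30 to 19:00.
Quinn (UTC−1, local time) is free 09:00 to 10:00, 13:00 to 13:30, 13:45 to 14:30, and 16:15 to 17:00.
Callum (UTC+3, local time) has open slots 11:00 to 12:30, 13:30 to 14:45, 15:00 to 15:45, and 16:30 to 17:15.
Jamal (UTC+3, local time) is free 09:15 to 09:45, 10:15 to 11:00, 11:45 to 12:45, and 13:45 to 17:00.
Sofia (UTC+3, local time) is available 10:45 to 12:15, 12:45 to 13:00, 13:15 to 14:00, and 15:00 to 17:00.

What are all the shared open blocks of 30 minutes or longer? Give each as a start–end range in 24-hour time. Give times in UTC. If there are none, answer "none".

Keiko → UTC: 06:45–07:45, 16:15–16:30.
Carlos → UTC: 04:45–05:15, 06:30–09:15, 10:30–14:00.
Quinn → UTC: 10:00–11:00, 14:00–14:30, 14:45–15:30, 17:15–18:00.
Callum → UTC: 08:00–09:30, 10:30–11:45, 12:00–12:45, 13:30–14:15.
Jamal → UTC: 06:15–06:45, 07:15–08:00, 08:45–09:45, 10:45–14:00.
Sofia → UTC: 07:45–09:15, 09:45–10:00, 10:15–11:00, 12:00–14:00.
Keiko ∩ Carlos: 06:45–07:45.
Keiko ∩ Carlos ∩ Quinn: (none).
Keiko ∩ Carlos ∩ Quinn ∩ Callum: (none).
Keiko ∩ Carlos ∩ Quinn ∩ Callum ∩ Jamal: (none).
Keiko ∩ Carlos ∩ Quinn ∩ Callum ∩ Jamal ∩ Sofia: (none).
Windows ≥ 30 min: (none).

none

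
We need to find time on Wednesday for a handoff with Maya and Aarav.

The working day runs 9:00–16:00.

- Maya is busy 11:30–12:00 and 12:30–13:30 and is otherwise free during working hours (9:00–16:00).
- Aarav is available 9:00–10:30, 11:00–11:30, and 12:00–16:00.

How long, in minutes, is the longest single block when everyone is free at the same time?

Maya free within 09:00–16:00: 09:00–11:30, 12:00–12:30, 13:30–16:00.
Maya ∩ Aarav: 09:00–10:30, 11:00–11:30, 12:00–12:30, 13:30–16:00.
Common window lengths: 90, 30, 30, 150 min; longest is 150.

150 minutes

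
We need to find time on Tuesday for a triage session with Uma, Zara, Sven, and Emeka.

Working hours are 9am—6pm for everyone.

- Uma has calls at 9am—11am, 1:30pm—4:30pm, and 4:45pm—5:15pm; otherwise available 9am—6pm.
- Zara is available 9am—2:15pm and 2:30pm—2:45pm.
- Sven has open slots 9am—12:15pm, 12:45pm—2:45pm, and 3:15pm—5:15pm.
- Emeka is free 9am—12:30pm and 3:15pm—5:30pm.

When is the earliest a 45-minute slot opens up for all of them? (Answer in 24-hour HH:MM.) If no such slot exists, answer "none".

Uma free within 09:00–18:00: 11:00–13:30, 16:30–16:45, 17:15–18:00.
Uma ∩ Zara: 11:00–13:30.
Uma ∩ Zara ∩ Sven: 11:00–12:15, 12:45–13:30.
Uma ∩ Zara ∩ Sven ∩ Emeka: 11:00–12:15.
Windows ≥ 45 min: 11:00–12:15.
Earliest such window starts at 11:00.

11:00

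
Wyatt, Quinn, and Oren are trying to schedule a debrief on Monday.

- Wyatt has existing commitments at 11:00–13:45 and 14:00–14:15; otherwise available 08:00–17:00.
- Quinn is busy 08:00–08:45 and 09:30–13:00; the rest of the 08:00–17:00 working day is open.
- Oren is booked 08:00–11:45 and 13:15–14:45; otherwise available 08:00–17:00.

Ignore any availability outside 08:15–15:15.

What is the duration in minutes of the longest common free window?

30 minutes

Wyatt free within 08:00–17:00: 08:00–11:00, 13:45–14:00, 14:15–17:00.
Quinn free within 08:00–17:00: 08:45–09:30, 13:00–17:00.
Oren free within 08:00–17:00: 11:45–13:15, 14:45–17:00.
Wyatt ∩ Quinn: 08:45–09:30, 13:45–14:00, 14:15–17:00.
Wyatt ∩ Quinn ∩ Oren: 14:45–17:00.
Restricted to 08:15–15:15: 14:45–15:15.
Single common window of 30 minutes.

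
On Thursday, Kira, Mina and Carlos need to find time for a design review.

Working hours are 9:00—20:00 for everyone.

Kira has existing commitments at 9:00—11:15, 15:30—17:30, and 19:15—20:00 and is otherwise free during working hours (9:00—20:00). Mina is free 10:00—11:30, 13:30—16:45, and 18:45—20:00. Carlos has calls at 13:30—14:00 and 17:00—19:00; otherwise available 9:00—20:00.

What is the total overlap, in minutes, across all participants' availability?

120 minutes

Kira free within 09:00–20:00: 11:15–15:30, 17:30–19:15.
Carlos free within 09:00–20:00: 09:00–13:30, 14:00–17:00, 19:00–20:00.
Kira ∩ Mina: 11:15–11:30, 13:30–15:30, 18:45–19:15.
Kira ∩ Mina ∩ Carlos: 11:15–11:30, 14:00–15:30, 19:00–19:15.
Total common minutes: 15 + 90 + 15 = 120.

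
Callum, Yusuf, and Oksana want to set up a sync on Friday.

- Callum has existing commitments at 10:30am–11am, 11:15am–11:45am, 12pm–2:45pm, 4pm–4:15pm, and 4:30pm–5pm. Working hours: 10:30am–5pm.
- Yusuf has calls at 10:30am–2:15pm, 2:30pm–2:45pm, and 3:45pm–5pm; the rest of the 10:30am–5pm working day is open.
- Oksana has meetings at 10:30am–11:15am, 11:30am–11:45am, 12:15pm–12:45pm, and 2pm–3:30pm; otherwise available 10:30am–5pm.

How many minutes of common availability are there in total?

Callum free within 10:30–17:00: 11:00–11:15, 11:45–12:00, 14:45–16:00, 16:15–16:30.
Yusuf free within 10:30–17:00: 14:15–14:30, 14:45–15:45.
Oksana free within 10:30–17:00: 11:15–11:30, 11:45–12:15, 12:45–14:00, 15:30–17:00.
Callum ∩ Yusuf: 14:45–15:45.
Callum ∩ Yusuf ∩ Oksana: 15:30–15:45.
Total common minutes: 15.

15 minutes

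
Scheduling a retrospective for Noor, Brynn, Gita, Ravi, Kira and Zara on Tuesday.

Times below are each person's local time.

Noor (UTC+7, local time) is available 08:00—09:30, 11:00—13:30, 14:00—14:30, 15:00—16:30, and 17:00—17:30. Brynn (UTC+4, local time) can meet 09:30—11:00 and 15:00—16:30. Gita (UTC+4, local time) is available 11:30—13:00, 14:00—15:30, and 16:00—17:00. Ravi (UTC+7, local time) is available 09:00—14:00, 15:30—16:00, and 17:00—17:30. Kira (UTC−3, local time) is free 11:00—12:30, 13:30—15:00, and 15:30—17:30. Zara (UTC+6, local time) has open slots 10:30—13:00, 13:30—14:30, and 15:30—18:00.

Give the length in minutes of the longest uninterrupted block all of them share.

0 minutes

Noor → UTC: 01:00–02:30, 04:00–06:30, 07:00–07:30, 08:00–09:30, 10:00–10:30.
Brynn → UTC: 05:30–07:00, 11:00–12:30.
Gita → UTC: 07:30–09:00, 10:00–11:30, 12:00–13:00.
Ravi → UTC: 02:00–07:00, 08:30–09:00, 10:00–10:30.
Kira → UTC: 14:00–15:30, 16:30–18:00, 18:30–20:30.
Zara → UTC: 04:30–07:00, 07:30–08:30, 09:30–12:00.
Noor ∩ Brynn: 05:30–06:30.
Noor ∩ Brynn ∩ Gita: (none).
Noor ∩ Brynn ∩ Gita ∩ Ravi: (none).
Noor ∩ Brynn ∩ Gita ∩ Ravi ∩ Kira: (none).
Noor ∩ Brynn ∩ Gita ∩ Ravi ∩ Kira ∩ Zara: (none).
No common window.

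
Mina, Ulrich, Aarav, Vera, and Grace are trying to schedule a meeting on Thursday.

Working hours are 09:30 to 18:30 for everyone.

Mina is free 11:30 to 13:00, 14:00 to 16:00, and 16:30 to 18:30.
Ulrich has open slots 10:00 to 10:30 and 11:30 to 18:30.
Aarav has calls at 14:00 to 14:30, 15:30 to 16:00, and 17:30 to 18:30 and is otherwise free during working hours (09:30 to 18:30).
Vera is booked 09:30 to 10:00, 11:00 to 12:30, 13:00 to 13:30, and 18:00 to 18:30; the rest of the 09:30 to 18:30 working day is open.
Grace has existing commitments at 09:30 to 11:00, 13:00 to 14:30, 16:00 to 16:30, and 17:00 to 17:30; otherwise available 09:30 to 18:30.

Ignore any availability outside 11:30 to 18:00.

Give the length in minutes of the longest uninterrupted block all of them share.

60 minutes

Aarav free within 09:30–18:30: 09:30–14:00, 14:30–15:30, 16:00–17:30.
Vera free within 09:30–18:30: 10:00–11:00, 12:30–13:00, 13:30–18:00.
Grace free within 09:30–18:30: 11:00–13:00, 14:30–16:00, 16:30–17:00, 17:30–18:30.
Mina ∩ Ulrich: 11:30–13:00, 14:00–16:00, 16:30–18:30.
Mina ∩ Ulrich ∩ Aarav: 11:30–13:00, 14:30–15:30, 16:30–17:30.
Mina ∩ Ulrich ∩ Aarav ∩ Vera: 12:30–13:00, 14:30–15:30, 16:30–17:30.
Mina ∩ Ulrich ∩ Aarav ∩ Vera ∩ Grace: 12:30–13:00, 14:30–15:30, 16:30–17:00.
Restricted to 11:30–18:00: 12:30–13:00, 14:30–15:30, 16:30–17:00.
Common window lengths: 30, 60, 30 min; longest is 60.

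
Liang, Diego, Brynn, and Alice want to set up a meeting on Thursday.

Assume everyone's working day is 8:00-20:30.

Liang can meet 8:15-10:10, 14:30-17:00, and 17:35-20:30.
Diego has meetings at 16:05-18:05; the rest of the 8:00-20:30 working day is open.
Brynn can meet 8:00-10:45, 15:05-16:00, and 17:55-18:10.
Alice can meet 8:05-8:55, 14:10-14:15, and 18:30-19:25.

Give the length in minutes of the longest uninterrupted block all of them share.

Diego free within 08:00–20:30: 08:00–16:05, 18:05–20:30.
Liang ∩ Diego: 08:15–10:10, 14:30–16:05, 18:05–20:30.
Liang ∩ Diego ∩ Brynn: 08:15–10:10, 15:05–16:00, 18:05–18:10.
Liang ∩ Diego ∩ Brynn ∩ Alice: 08:15–08:55.
Single common window of 40 minutes.

40 minutes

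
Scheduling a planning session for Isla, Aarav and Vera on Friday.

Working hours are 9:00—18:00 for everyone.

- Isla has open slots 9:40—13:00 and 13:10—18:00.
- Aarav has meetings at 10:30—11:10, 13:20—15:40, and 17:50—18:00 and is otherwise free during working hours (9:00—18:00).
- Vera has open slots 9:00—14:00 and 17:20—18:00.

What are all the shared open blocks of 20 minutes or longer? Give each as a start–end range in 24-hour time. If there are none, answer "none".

09:40–10:30, 11:10–13:00, 17:20–17:50

Aarav free within 09:00–18:00: 09:00–10:30, 11:10–13:20, 15:40–17:50.
Isla ∩ Aarav: 09:40–10:30, 11:10–13:00, 13:10–13:20, 15:40–17:50.
Isla ∩ Aarav ∩ Vera: 09:40–10:30, 11:10–13:00, 13:10–13:20, 17:20–17:50.
Windows ≥ 20 min: 09:40–10:30, 11:10–13:00, 17:20–17:50.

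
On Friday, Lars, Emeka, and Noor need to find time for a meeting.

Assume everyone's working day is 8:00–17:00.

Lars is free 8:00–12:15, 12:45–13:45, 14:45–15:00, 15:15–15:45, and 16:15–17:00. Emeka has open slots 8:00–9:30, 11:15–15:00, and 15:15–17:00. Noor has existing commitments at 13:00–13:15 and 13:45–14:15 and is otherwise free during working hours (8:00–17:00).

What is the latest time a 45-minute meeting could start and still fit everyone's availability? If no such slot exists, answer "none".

Noor free within 08:00–17:00: 08:00–13:00, 13:15–13:45, 14:15–17:00.
Lars ∩ Emeka: 08:00–09:30, 11:15–12:15, 12:45–13:45, 14:45–15:00, 15:15–15:45, 16:15–17:00.
Lars ∩ Emeka ∩ Noor: 08:00–09:30, 11:15–12:15, 12:45–13:00, 13:15–13:45, 14:45–15:00, 15:15–15:45, 16:15–17:00.
Windows ≥ 45 min: 08:00–09:30, 11:15–12:15, 16:15–17:00.
Latest start in the last window 16:15–17:00 is 17:00 − 45 min = 16:15.

16:15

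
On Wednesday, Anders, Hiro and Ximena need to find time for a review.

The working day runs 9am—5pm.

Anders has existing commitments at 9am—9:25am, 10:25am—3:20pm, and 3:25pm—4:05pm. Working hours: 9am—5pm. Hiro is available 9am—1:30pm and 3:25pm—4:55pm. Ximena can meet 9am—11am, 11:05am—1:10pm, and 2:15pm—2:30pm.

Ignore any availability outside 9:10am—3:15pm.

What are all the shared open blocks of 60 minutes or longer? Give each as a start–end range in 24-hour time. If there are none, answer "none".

09:25–10:25

Anders free within 09:00–17:00: 09:25–10:25, 15:20–15:25, 16:05–17:00.
Anders ∩ Hiro: 09:25–10:25, 16:05–16:55.
Anders ∩ Hiro ∩ Ximena: 09:25–10:25.
Restricted to 09:10–15:15: 09:25–10:25.
Windows ≥ 60 min: 09:25–10:25.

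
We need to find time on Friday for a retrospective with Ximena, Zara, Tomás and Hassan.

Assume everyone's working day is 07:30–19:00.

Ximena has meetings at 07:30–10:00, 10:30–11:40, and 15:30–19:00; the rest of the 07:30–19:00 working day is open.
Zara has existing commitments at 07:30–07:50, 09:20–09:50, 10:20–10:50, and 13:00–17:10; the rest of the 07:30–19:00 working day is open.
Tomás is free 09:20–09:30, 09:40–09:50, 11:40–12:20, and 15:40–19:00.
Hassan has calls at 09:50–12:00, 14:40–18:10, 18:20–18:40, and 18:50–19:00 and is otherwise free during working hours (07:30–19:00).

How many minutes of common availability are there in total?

20 minutes

Ximena free within 07:30–19:00: 10:00–10:30, 11:40–15:30.
Zara free within 07:30–19:00: 07:50–09:20, 09:50–10:20, 10:50–13:00, 17:10–19:00.
Hassan free within 07:30–19:00: 07:30–09:50, 12:00–14:40, 18:10–18:20, 18:40–18:50.
Ximena ∩ Zara: 10:00–10:20, 11:40–13:00.
Ximena ∩ Zara ∩ Tomás: 11:40–12:20.
Ximena ∩ Zara ∩ Tomás ∩ Hassan: 12:00–12:20.
Total common minutes: 20.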